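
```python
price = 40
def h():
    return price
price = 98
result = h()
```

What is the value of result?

Step 1: price is first set to 40, then reassigned to 98.
Step 2: h() is called after the reassignment, so it looks up the current global price = 98.
Step 3: result = 98

The answer is 98.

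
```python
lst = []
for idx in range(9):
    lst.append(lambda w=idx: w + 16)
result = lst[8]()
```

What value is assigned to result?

Step 1: Default argument w=idx captures idx's value at definition time.
Step 2: lst[8] was defined when idx = 8, so w defaults to 8.
Step 3: result = 8 + 16 = 24 (default arg fixes the late binding issue)

The answer is 24.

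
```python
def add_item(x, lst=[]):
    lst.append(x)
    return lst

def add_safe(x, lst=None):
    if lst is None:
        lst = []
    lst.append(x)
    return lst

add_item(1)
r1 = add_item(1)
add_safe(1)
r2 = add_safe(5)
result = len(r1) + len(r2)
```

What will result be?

Step 1: add_item shares mutable default: after 2 calls, lst = [1, 1], len = 2.
Step 2: add_safe creates fresh list each time: r2 = [5], len = 1.
Step 3: result = 2 + 1 = 3

The answer is 3.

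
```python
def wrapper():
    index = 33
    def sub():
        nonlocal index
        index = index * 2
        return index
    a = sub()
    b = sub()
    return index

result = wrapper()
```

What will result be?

Step 1: index starts at 33.
Step 2: First sub(): index = 33 * 2 = 66.
Step 3: Second sub(): index = 66 * 2 = 132.
Step 4: result = 132

The answer is 132.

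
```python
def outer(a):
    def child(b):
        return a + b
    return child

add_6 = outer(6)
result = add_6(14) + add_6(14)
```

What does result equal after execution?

Step 1: add_6 captures a = 6.
Step 2: add_6(14) = 6 + 14 = 20, called twice.
Step 3: result = 20 + 20 = 40

The answer is 40.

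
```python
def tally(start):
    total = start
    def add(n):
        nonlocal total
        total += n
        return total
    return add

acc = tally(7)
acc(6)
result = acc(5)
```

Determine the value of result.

Step 1: tally(7) creates closure with total = 7.
Step 2: First acc(6): total = 7 + 6 = 13.
Step 3: Second acc(5): total = 13 + 5 = 18. result = 18

The answer is 18.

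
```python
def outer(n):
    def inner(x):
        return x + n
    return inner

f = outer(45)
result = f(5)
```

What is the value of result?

Step 1: outer(45) creates a closure that captures n = 45.
Step 2: f(5) calls the closure with x = 5, returning 5 + 45 = 50.
Step 3: result = 50

The answer is 50.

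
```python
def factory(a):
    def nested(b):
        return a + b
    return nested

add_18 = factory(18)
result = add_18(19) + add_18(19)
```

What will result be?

Step 1: add_18 captures a = 18.
Step 2: add_18(19) = 18 + 19 = 37, called twice.
Step 3: result = 37 + 37 = 74

The answer is 74.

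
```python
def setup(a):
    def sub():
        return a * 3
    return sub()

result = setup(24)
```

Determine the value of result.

Step 1: setup(24) binds parameter a = 24.
Step 2: sub() accesses a = 24 from enclosing scope.
Step 3: result = 24 * 3 = 72

The answer is 72.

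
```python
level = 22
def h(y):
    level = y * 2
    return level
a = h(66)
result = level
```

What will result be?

Step 1: Global level = 22.
Step 2: h(66) creates local level = 66 * 2 = 132.
Step 3: Global level unchanged because no global keyword. result = 22

The answer is 22.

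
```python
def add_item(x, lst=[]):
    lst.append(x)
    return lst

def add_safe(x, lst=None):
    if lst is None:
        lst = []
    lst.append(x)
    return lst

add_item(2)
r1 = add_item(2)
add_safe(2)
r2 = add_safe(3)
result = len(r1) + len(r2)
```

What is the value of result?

Step 1: add_item shares mutable default: after 2 calls, lst = [2, 2], len = 2.
Step 2: add_safe creates fresh list each time: r2 = [3], len = 1.
Step 3: result = 2 + 1 = 3

The answer is 3.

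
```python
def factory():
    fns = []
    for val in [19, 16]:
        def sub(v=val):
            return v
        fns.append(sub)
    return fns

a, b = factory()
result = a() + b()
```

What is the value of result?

Step 1: Default argument v=val captures val at each iteration.
Step 2: a() returns 19 (captured at first iteration), b() returns 16 (captured at second).
Step 3: result = 19 + 16 = 35

The answer is 35.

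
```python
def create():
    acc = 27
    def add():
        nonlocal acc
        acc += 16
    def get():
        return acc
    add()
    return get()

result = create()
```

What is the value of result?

Step 1: acc = 27. add() modifies it via nonlocal, get() reads it.
Step 2: add() makes acc = 27 + 16 = 43.
Step 3: get() returns 43. result = 43

The answer is 43.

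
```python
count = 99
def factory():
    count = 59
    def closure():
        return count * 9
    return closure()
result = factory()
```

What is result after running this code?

Step 1: factory() shadows global count with count = 59.
Step 2: closure() finds count = 59 in enclosing scope, computes 59 * 9 = 531.
Step 3: result = 531

The answer is 531.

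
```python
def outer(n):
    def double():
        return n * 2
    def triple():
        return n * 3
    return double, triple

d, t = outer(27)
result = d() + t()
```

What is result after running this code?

Step 1: Both closures capture the same n = 27.
Step 2: d() = 27 * 2 = 54, t() = 27 * 3 = 81.
Step 3: result = 54 + 81 = 135

The answer is 135.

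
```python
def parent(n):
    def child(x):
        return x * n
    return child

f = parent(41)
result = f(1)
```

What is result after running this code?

Step 1: parent(41) creates a closure capturing n = 41.
Step 2: f(1) computes 1 * 41 = 41.
Step 3: result = 41

The answer is 41.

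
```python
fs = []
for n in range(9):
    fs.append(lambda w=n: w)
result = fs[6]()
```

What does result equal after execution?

Step 1: Default argument w=n captures n's value at each iteration.
Step 2: fs[6] captured w = 6 when n was 6.
Step 3: result = 6

The answer is 6.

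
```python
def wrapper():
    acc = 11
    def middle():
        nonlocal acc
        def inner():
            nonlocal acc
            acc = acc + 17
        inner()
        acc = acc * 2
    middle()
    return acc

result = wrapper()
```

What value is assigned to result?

Step 1: acc = 11.
Step 2: inner() adds 17: acc = 11 + 17 = 28.
Step 3: middle() doubles: acc = 28 * 2 = 56.
Step 4: result = 56

The answer is 56.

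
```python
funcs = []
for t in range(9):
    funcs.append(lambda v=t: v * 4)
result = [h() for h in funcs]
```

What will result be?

Step 1: Default arg v=t captures t at each iteration.
Step 2: funcs[k] has v defaulting to k, returns k * 4.
Step 3: result = [0, 4, 8, 12, 16, 20, 24, 28, 32]

The answer is [0, 4, 8, 12, 16, 20, 24, 28, 32].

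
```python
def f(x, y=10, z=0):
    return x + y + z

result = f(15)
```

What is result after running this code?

Step 1: f(15) uses defaults y = 10, z = 0.
Step 2: Returns 15 + 10 + 0 = 25.
Step 3: result = 25

The answer is 25.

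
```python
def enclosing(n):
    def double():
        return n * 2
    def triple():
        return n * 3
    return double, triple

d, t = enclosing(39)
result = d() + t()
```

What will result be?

Step 1: Both closures capture the same n = 39.
Step 2: d() = 39 * 2 = 78, t() = 39 * 3 = 117.
Step 3: result = 78 + 117 = 195

The answer is 195.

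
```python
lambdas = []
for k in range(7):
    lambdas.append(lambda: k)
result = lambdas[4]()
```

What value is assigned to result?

Step 1: The loop creates 7 lambdas, all referencing the same variable k.
Step 2: After the loop, k = 6 (final value).
Step 3: lambdas[4]() looks up k at call time and finds 6. This is the late binding gotcha. result = 6

The answer is 6.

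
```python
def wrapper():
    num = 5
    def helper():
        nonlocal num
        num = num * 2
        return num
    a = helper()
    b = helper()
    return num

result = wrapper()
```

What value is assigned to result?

Step 1: num starts at 5.
Step 2: First helper(): num = 5 * 2 = 10.
Step 3: Second helper(): num = 10 * 2 = 20.
Step 4: result = 20

The answer is 20.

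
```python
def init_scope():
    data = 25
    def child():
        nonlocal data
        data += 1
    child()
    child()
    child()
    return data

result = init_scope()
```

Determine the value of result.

Step 1: data starts at 25.
Step 2: child() is called 3 times, each adding 1.
Step 3: data = 25 + 1 * 3 = 28

The answer is 28.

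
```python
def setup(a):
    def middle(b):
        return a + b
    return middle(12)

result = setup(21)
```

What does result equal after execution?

Step 1: setup(21) passes a = 21.
Step 2: middle(12) has b = 12, reads a = 21 from enclosing.
Step 3: result = 21 + 12 = 33

The answer is 33.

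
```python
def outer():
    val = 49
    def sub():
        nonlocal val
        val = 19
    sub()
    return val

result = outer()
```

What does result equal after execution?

Step 1: outer() sets val = 49.
Step 2: sub() uses nonlocal to reassign val = 19.
Step 3: result = 19

The answer is 19.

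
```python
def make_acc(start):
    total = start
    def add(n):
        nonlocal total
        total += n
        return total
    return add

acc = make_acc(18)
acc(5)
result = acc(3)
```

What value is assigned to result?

Step 1: make_acc(18) creates closure with total = 18.
Step 2: First acc(5): total = 18 + 5 = 23.
Step 3: Second acc(3): total = 23 + 3 = 26. result = 26

The answer is 26.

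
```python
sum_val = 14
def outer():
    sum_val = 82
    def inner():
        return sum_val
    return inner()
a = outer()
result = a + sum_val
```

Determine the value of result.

Step 1: outer() has local sum_val = 82. inner() reads from enclosing.
Step 2: outer() returns 82. Global sum_val = 14 unchanged.
Step 3: result = 82 + 14 = 96

The answer is 96.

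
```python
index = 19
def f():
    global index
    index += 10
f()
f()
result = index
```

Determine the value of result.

Step 1: index = 19.
Step 2: First f(): index = 19 + 10 = 29.
Step 3: Second f(): index = 29 + 10 = 39. result = 39

The answer is 39.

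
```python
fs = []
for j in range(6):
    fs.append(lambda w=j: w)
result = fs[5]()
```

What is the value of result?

Step 1: Default argument w=j captures j's value at each iteration.
Step 2: fs[5] captured w = 5 when j was 5.
Step 3: result = 5

The answer is 5.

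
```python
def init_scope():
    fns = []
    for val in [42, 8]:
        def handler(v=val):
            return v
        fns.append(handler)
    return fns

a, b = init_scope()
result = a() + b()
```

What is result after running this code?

Step 1: Default argument v=val captures val at each iteration.
Step 2: a() returns 42 (captured at first iteration), b() returns 8 (captured at second).
Step 3: result = 42 + 8 = 50

The answer is 50.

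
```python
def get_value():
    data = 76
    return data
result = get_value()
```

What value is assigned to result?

Step 1: get_value() defines data = 76 in its local scope.
Step 2: return data finds the local variable data = 76.
Step 3: result = 76

The answer is 76.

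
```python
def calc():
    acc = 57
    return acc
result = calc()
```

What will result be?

Step 1: calc() defines acc = 57 in its local scope.
Step 2: return acc finds the local variable acc = 57.
Step 3: result = 57

The answer is 57.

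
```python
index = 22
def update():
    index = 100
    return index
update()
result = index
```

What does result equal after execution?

Step 1: index = 22 globally.
Step 2: update() creates a LOCAL index = 100 (no global keyword!).
Step 3: The global index is unchanged. result = 22

The answer is 22.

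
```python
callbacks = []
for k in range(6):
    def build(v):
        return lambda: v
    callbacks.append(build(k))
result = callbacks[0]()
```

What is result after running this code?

Step 1: build(k) creates a new scope capturing v = k at call time.
Step 2: callbacks[0] = build(0), so its lambda captures v = 0.
Step 3: result = 0 (closure factory fixes late binding)

The answer is 0.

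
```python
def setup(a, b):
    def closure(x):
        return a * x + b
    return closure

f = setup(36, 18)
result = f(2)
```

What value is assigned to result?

Step 1: setup(36, 18) captures a = 36, b = 18.
Step 2: f(2) computes 36 * 2 + 18 = 90.
Step 3: result = 90

The answer is 90.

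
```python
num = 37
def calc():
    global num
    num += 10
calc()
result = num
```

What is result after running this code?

Step 1: num = 37 globally.
Step 2: calc() modifies global num: num += 10 = 47.
Step 3: result = 47

The answer is 47.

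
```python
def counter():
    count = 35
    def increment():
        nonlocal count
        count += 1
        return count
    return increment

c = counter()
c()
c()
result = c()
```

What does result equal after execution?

Step 1: counter() creates closure with count = 35.
Step 2: Each c() call increments count via nonlocal. After 3 calls: 35 + 3 = 38.
Step 3: result = 38

The answer is 38.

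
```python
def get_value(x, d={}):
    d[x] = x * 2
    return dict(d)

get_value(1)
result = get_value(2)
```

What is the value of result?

Step 1: Mutable default dict is shared across calls.
Step 2: First call adds 1: 2. Second call adds 2: 4.
Step 3: result = {1: 2, 2: 4}

The answer is {1: 2, 2: 4}.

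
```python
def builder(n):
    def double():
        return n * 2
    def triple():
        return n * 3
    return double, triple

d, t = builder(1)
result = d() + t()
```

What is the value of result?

Step 1: Both closures capture the same n = 1.
Step 2: d() = 1 * 2 = 2, t() = 1 * 3 = 3.
Step 3: result = 2 + 3 = 5

The answer is 5.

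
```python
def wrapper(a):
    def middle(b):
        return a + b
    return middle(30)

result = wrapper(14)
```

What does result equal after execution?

Step 1: wrapper(14) passes a = 14.
Step 2: middle(30) has b = 30, reads a = 14 from enclosing.
Step 3: result = 14 + 30 = 44

The answer is 44.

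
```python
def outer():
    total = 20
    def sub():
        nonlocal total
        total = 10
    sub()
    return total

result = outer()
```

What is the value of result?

Step 1: outer() sets total = 20.
Step 2: sub() uses nonlocal to reassign total = 10.
Step 3: result = 10

The answer is 10.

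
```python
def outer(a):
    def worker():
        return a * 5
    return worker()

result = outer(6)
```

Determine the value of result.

Step 1: outer(6) binds parameter a = 6.
Step 2: worker() accesses a = 6 from enclosing scope.
Step 3: result = 6 * 5 = 30

The answer is 30.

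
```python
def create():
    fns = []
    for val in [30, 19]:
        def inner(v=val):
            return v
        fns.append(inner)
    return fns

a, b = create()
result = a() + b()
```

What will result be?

Step 1: Default argument v=val captures val at each iteration.
Step 2: a() returns 30 (captured at first iteration), b() returns 19 (captured at second).
Step 3: result = 30 + 19 = 49

The answer is 49.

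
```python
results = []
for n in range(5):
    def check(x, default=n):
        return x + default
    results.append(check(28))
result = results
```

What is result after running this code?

Step 1: Default argument default=n is evaluated at function definition time.
Step 2: Each iteration creates check with default = current n value.
Step 3: check(28) returns 28 + default. results = [28, 29, 30, 31, 32]

The answer is [28, 29, 30, 31, 32].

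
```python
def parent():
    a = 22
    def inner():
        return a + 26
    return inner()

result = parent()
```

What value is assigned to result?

Step 1: parent() defines a = 22.
Step 2: inner() reads a = 22 from enclosing scope, returns 22 + 26 = 48.
Step 3: result = 48

The answer is 48.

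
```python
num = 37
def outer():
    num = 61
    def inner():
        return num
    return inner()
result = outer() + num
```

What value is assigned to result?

Step 1: Global num = 37. outer() shadows with num = 61.
Step 2: inner() returns enclosing num = 61. outer() = 61.
Step 3: result = 61 + global num (37) = 98

The answer is 98.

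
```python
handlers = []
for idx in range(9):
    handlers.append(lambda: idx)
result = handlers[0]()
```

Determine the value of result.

Step 1: The loop creates 9 lambdas, all referencing the same variable idx.
Step 2: After the loop, idx = 8 (final value).
Step 3: handlers[0]() looks up idx at call time and finds 8. This is the late binding gotcha. result = 8

The answer is 8.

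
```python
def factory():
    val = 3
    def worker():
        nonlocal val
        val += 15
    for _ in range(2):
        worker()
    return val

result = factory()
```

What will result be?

Step 1: val = 3.
Step 2: worker() is called 2 times in a loop, each adding 15 via nonlocal.
Step 3: val = 3 + 15 * 2 = 33

The answer is 33.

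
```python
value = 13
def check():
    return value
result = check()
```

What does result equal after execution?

Step 1: value = 13 is defined in the global scope.
Step 2: check() looks up value. No local value exists, so Python checks the global scope via LEGB rule and finds value = 13.
Step 3: result = 13

The answer is 13.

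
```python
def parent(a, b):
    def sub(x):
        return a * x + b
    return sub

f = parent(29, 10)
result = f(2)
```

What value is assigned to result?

Step 1: parent(29, 10) captures a = 29, b = 10.
Step 2: f(2) computes 29 * 2 + 10 = 68.
Step 3: result = 68

The answer is 68.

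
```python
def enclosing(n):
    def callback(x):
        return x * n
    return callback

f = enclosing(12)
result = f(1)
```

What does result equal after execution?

Step 1: enclosing(12) creates a closure capturing n = 12.
Step 2: f(1) computes 1 * 12 = 12.
Step 3: result = 12

The answer is 12.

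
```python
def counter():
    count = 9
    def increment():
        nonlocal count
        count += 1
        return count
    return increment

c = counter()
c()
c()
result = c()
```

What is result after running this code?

Step 1: counter() creates closure with count = 9.
Step 2: Each c() call increments count via nonlocal. After 3 calls: 9 + 3 = 12.
Step 3: result = 12

The answer is 12.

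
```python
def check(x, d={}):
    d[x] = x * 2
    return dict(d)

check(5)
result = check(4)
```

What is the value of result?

Step 1: Mutable default dict is shared across calls.
Step 2: First call adds 5: 10. Second call adds 4: 8.
Step 3: result = {5: 10, 4: 8}

The answer is {5: 10, 4: 8}.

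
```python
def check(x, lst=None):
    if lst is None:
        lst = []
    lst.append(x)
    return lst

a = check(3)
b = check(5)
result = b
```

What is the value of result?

Step 1: None default with guard creates a NEW list each call.
Step 2: a = [3] (fresh list). b = [5] (another fresh list).
Step 3: result = [5] (this is the fix for mutable default)

The answer is [5].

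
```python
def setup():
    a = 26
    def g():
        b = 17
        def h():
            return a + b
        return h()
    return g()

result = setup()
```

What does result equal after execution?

Step 1: setup() defines a = 26. g() defines b = 17.
Step 2: h() accesses both from enclosing scopes: a = 26, b = 17.
Step 3: result = 26 + 17 = 43

The answer is 43.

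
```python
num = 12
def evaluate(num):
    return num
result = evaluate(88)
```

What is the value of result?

Step 1: Global num = 12.
Step 2: evaluate(88) takes parameter num = 88, which shadows the global.
Step 3: result = 88

The answer is 88.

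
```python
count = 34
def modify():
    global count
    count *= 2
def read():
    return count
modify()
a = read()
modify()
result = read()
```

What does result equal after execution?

Step 1: count = 34.
Step 2: First modify(): count = 34 * 2 = 68.
Step 3: Second modify(): count = 68 * 2 = 136.
Step 4: read() returns 136

The answer is 136.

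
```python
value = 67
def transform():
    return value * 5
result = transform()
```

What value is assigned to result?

Step 1: value = 67 is defined globally.
Step 2: transform() looks up value from global scope = 67, then computes 67 * 5 = 335.
Step 3: result = 335

The answer is 335.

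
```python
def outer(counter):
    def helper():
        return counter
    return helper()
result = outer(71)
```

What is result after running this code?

Step 1: outer(71) binds parameter counter = 71.
Step 2: helper() looks up counter in enclosing scope and finds the parameter counter = 71.
Step 3: result = 71

The answer is 71.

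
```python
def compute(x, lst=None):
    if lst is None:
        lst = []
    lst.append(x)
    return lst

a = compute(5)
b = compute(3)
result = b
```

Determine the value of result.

Step 1: None default with guard creates a NEW list each call.
Step 2: a = [5] (fresh list). b = [3] (another fresh list).
Step 3: result = [3] (this is the fix for mutable default)

The answer is [3].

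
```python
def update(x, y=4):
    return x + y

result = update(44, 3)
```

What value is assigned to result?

Step 1: update(44, 3) overrides default y with 3.
Step 2: Returns 44 + 3 = 47.
Step 3: result = 47

The answer is 47.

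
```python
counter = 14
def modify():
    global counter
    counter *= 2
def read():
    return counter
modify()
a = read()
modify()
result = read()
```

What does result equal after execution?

Step 1: counter = 14.
Step 2: First modify(): counter = 14 * 2 = 28.
Step 3: Second modify(): counter = 28 * 2 = 56.
Step 4: read() returns 56

The answer is 56.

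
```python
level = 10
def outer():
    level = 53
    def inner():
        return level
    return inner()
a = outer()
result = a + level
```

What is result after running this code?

Step 1: outer() has local level = 53. inner() reads from enclosing.
Step 2: outer() returns 53. Global level = 10 unchanged.
Step 3: result = 53 + 10 = 63

The answer is 63.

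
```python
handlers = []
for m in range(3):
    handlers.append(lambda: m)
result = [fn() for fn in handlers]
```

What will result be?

Step 1: All 3 lambdas share the same variable m.
Step 2: After the loop, m = 2.
Step 3: Each call returns 2. result = [2, 2, 2]

The answer is [2, 2, 2].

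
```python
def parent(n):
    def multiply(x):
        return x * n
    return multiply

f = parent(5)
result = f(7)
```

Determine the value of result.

Step 1: parent(5) returns multiply closure with n = 5.
Step 2: f(7) computes 7 * 5 = 35.
Step 3: result = 35

The answer is 35.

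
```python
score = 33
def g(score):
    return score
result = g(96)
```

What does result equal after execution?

Step 1: Global score = 33.
Step 2: g(96) takes parameter score = 96, which shadows the global.
Step 3: result = 96

The answer is 96.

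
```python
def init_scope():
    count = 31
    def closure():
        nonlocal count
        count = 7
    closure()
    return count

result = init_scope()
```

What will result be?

Step 1: init_scope() sets count = 31.
Step 2: closure() uses nonlocal to reassign count = 7.
Step 3: result = 7

The answer is 7.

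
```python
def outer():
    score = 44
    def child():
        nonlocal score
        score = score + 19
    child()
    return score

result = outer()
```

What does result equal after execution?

Step 1: outer() sets score = 44.
Step 2: child() uses nonlocal to modify score in outer's scope: score = 44 + 19 = 63.
Step 3: outer() returns the modified score = 63

The answer is 63.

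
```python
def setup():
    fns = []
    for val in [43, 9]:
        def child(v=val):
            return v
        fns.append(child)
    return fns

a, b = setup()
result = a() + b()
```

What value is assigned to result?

Step 1: Default argument v=val captures val at each iteration.
Step 2: a() returns 43 (captured at first iteration), b() returns 9 (captured at second).
Step 3: result = 43 + 9 = 52

The answer is 52.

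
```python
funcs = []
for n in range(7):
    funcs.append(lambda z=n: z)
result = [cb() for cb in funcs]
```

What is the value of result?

Step 1: Default arg z=n captures n at each iteration.
Step 2: Each lambda has its own default: 0, 1, ..., 6.
Step 3: result = [0, 1, 2, 3, 4, 5, 6]

The answer is [0, 1, 2, 3, 4, 5, 6].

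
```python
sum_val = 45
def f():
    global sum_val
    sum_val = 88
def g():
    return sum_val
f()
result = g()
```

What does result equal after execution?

Step 1: sum_val = 45.
Step 2: f() sets global sum_val = 88.
Step 3: g() reads global sum_val = 88. result = 88

The answer is 88.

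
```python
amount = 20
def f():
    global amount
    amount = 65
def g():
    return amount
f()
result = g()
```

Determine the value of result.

Step 1: amount = 20.
Step 2: f() sets global amount = 65.
Step 3: g() reads global amount = 65. result = 65

The answer is 65.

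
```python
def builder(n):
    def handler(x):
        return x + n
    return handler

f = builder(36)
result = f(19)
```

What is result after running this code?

Step 1: builder(36) creates a closure that captures n = 36.
Step 2: f(19) calls the closure with x = 19, returning 19 + 36 = 55.
Step 3: result = 55

The answer is 55.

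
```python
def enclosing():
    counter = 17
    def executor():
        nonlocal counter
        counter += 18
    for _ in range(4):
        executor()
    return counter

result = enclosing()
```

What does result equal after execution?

Step 1: counter = 17.
Step 2: executor() is called 4 times in a loop, each adding 18 via nonlocal.
Step 3: counter = 17 + 18 * 4 = 89

The answer is 89.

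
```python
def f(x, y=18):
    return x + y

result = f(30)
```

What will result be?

Step 1: f(30) uses default y = 18.
Step 2: Returns 30 + 18 = 48.
Step 3: result = 48

The answer is 48.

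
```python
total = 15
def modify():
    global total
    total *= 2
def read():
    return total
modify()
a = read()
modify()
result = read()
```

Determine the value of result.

Step 1: total = 15.
Step 2: First modify(): total = 15 * 2 = 30.
Step 3: Second modify(): total = 30 * 2 = 60.
Step 4: read() returns 60

The answer is 60.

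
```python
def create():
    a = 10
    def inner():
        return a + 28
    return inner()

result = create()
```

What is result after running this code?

Step 1: create() defines a = 10.
Step 2: inner() reads a = 10 from enclosing scope, returns 10 + 28 = 38.
Step 3: result = 38

The answer is 38.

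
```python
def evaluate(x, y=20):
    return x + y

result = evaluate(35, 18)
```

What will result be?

Step 1: evaluate(35, 18) overrides default y with 18.
Step 2: Returns 35 + 18 = 53.
Step 3: result = 53

The answer is 53.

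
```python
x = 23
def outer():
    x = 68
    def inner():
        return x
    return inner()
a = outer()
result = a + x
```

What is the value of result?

Step 1: outer() has local x = 68. inner() reads from enclosing.
Step 2: outer() returns 68. Global x = 23 unchanged.
Step 3: result = 68 + 23 = 91

The answer is 91.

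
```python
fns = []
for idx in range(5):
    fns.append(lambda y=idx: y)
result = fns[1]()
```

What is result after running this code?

Step 1: Default argument y=idx captures idx's value at each iteration.
Step 2: fns[1] captured y = 1 when idx was 1.
Step 3: result = 1

The answer is 1.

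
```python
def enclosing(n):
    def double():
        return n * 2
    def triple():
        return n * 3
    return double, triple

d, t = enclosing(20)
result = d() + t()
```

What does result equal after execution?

Step 1: Both closures capture the same n = 20.
Step 2: d() = 20 * 2 = 40, t() = 20 * 3 = 60.
Step 3: result = 40 + 60 = 100

The answer is 100.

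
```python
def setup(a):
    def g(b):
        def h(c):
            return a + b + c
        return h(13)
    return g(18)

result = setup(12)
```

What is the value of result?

Step 1: a = 12, b = 18, c = 13 across three nested scopes.
Step 2: h() accesses all three via LEGB rule.
Step 3: result = 12 + 18 + 13 = 43

The answer is 43.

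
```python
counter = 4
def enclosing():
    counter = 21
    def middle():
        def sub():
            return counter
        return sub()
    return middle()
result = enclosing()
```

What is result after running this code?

Step 1: enclosing() defines counter = 21. middle() and sub() have no local counter.
Step 2: sub() checks local (none), enclosing middle() (none), enclosing enclosing() and finds counter = 21.
Step 3: result = 21

The answer is 21.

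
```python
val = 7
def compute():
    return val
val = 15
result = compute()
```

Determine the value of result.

Step 1: val is first set to 7, then reassigned to 15.
Step 2: compute() is called after the reassignment, so it looks up the current global val = 15.
Step 3: result = 15

The answer is 15.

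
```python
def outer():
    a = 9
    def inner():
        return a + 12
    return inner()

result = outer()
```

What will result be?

Step 1: outer() defines a = 9.
Step 2: inner() reads a = 9 from enclosing scope, returns 9 + 12 = 21.
Step 3: result = 21

The answer is 21.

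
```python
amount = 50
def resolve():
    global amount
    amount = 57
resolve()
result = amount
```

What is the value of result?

Step 1: amount = 50 globally.
Step 2: resolve() declares global amount and sets it to 57.
Step 3: After resolve(), global amount = 57. result = 57

The answer is 57.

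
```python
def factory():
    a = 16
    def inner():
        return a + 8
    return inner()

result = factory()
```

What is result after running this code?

Step 1: factory() defines a = 16.
Step 2: inner() reads a = 16 from enclosing scope, returns 16 + 8 = 24.
Step 3: result = 24

The answer is 24.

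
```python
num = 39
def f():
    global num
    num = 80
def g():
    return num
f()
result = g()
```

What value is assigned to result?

Step 1: num = 39.
Step 2: f() sets global num = 80.
Step 3: g() reads global num = 80. result = 80

The answer is 80.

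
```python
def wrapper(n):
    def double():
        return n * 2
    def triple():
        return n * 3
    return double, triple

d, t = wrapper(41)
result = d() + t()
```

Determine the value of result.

Step 1: Both closures capture the same n = 41.
Step 2: d() = 41 * 2 = 82, t() = 41 * 3 = 123.
Step 3: result = 82 + 123 = 205

The answer is 205.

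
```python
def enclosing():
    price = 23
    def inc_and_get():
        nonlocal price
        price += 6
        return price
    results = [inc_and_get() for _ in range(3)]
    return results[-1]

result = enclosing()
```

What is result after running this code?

Step 1: price = 23.
Step 2: Three calls to inc_and_get(), each adding 6.
Step 3: Last value = 23 + 6 * 3 = 41

The answer is 41.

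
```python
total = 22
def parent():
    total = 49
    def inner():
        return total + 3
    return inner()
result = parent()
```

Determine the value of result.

Step 1: parent() shadows global total with total = 49.
Step 2: inner() finds total = 49 in enclosing scope, computes 49 + 3 = 52.
Step 3: result = 52

The answer is 52.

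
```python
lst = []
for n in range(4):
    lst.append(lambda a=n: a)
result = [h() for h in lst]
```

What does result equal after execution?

Step 1: Default arg a=n captures n at each iteration.
Step 2: Each lambda has its own default: 0, 1, ..., 3.
Step 3: result = [0, 1, 2, 3]

The answer is [0, 1, 2, 3].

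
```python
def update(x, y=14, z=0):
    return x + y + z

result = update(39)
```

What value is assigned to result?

Step 1: update(39) uses defaults y = 14, z = 0.
Step 2: Returns 39 + 14 + 0 = 53.
Step 3: result = 53

The answer is 53.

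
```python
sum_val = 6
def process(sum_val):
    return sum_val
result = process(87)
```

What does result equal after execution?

Step 1: Global sum_val = 6.
Step 2: process(87) takes parameter sum_val = 87, which shadows the global.
Step 3: result = 87

The answer is 87.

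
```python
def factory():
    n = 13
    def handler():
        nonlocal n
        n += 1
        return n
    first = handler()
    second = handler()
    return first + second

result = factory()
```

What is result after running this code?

Step 1: n starts at 13.
Step 2: First call: n = 13 + 1 = 14, returns 14.
Step 3: Second call: n = 14 + 1 = 15, returns 15.
Step 4: result = 14 + 15 = 29

The answer is 29.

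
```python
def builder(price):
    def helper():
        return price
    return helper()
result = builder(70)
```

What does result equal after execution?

Step 1: builder(70) binds parameter price = 70.
Step 2: helper() looks up price in enclosing scope and finds the parameter price = 70.
Step 3: result = 70

The answer is 70.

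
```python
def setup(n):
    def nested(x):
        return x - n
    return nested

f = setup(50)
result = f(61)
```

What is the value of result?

Step 1: setup(50) creates a closure capturing n = 50.
Step 2: f(61) computes 61 - 50 = 11.
Step 3: result = 11

The answer is 11.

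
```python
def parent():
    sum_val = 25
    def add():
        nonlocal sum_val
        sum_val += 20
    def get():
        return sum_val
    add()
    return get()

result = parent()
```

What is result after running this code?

Step 1: sum_val = 25. add() modifies it via nonlocal, get() reads it.
Step 2: add() makes sum_val = 25 + 20 = 45.
Step 3: get() returns 45. result = 45

The answer is 45.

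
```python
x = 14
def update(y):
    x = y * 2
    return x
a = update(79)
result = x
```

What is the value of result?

Step 1: Global x = 14.
Step 2: update(79) creates local x = 79 * 2 = 158.
Step 3: Global x unchanged because no global keyword. result = 14

The answer is 14.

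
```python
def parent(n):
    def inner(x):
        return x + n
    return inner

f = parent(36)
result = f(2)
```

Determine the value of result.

Step 1: parent(36) creates a closure that captures n = 36.
Step 2: f(2) calls the closure with x = 2, returning 2 + 36 = 38.
Step 3: result = 38

The answer is 38.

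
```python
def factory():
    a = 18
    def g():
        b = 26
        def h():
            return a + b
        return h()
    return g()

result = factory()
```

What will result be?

Step 1: factory() defines a = 18. g() defines b = 26.
Step 2: h() accesses both from enclosing scopes: a = 18, b = 26.
Step 3: result = 18 + 26 = 44

The answer is 44.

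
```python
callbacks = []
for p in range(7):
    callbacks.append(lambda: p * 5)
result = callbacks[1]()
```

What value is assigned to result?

Step 1: All lambdas reference the same variable p (late binding).
Step 2: After the loop, p = 6. Every lambda returns p * 5.
Step 3: callbacks[1]() = 6 * 5 = 30

The answer is 30.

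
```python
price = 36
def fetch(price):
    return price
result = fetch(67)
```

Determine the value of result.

Step 1: Global price = 36.
Step 2: fetch(67) takes parameter price = 67, which shadows the global.
Step 3: result = 67

The answer is 67.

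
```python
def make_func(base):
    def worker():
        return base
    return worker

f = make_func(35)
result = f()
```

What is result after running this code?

Step 1: make_func(35) creates closure capturing base = 35.
Step 2: f() returns the captured base = 35.
Step 3: result = 35

The answer is 35.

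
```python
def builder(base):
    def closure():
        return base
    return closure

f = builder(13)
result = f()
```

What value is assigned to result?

Step 1: builder(13) creates closure capturing base = 13.
Step 2: f() returns the captured base = 13.
Step 3: result = 13

The answer is 13.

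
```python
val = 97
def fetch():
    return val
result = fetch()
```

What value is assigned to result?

Step 1: val = 97 is defined in the global scope.
Step 2: fetch() looks up val. No local val exists, so Python checks the global scope via LEGB rule and finds val = 97.
Step 3: result = 97

The answer is 97.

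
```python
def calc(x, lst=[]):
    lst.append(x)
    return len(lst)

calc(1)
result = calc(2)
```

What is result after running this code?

Step 1: Mutable default list persists between calls.
Step 2: First call: lst = [1], len = 1. Second call: lst = [1, 2], len = 2.
Step 3: result = 2

The answer is 2.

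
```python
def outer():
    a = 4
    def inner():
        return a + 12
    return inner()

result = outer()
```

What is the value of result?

Step 1: outer() defines a = 4.
Step 2: inner() reads a = 4 from enclosing scope, returns 4 + 12 = 16.
Step 3: result = 16

The answer is 16.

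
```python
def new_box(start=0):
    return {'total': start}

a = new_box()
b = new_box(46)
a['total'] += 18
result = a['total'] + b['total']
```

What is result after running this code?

Step 1: new_box() returns a new dict each call (immutable default 0).
Step 2: a = {'total': 0}, b = {'total': 46}.
Step 3: a['total'] += 18 = 18. result = 18 + 46 = 64

The answer is 64.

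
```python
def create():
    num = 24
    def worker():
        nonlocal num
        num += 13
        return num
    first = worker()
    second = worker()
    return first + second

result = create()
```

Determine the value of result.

Step 1: num starts at 24.
Step 2: First call: num = 24 + 13 = 37, returns 37.
Step 3: Second call: num = 37 + 13 = 50, returns 50.
Step 4: result = 37 + 50 = 87

The answer is 87.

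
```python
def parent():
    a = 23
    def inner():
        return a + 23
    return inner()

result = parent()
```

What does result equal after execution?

Step 1: parent() defines a = 23.
Step 2: inner() reads a = 23 from enclosing scope, returns 23 + 23 = 46.
Step 3: result = 46

The answer is 46.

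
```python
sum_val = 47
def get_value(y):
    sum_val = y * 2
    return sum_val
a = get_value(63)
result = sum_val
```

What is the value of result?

Step 1: Global sum_val = 47.
Step 2: get_value(63) creates local sum_val = 63 * 2 = 126.
Step 3: Global sum_val unchanged because no global keyword. result = 47

The answer is 47.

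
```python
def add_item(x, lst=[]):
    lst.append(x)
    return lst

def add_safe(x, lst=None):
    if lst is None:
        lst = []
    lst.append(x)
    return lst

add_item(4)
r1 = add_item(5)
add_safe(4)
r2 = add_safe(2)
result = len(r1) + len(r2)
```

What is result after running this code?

Step 1: add_item shares mutable default: after 2 calls, lst = [4, 5], len = 2.
Step 2: add_safe creates fresh list each time: r2 = [2], len = 1.
Step 3: result = 2 + 1 = 3

The answer is 3.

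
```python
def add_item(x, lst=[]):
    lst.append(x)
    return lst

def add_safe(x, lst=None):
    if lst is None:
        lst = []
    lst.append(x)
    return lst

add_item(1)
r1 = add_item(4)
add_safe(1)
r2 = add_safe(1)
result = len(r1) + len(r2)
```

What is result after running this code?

Step 1: add_item shares mutable default: after 2 calls, lst = [1, 4], len = 2.
Step 2: add_safe creates fresh list each time: r2 = [1], len = 1.
Step 3: result = 2 + 1 = 3

The answer is 3.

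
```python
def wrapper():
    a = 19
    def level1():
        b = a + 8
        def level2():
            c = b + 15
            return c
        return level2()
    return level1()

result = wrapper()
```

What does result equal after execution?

Step 1: a = 19. b = a + 8 = 27.
Step 2: c = b + 15 = 27 + 15 = 42.
Step 3: result = 42

The answer is 42.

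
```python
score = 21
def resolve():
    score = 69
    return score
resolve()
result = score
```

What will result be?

Step 1: Global score = 21.
Step 2: resolve() creates local score = 69 (shadow, not modification).
Step 3: After resolve() returns, global score is unchanged. result = 21

The answer is 21.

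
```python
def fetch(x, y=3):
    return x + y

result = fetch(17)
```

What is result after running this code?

Step 1: fetch(17) uses default y = 3.
Step 2: Returns 17 + 3 = 20.
Step 3: result = 20

The answer is 20.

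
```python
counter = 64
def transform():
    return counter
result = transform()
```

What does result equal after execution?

Step 1: counter = 64 is defined in the global scope.
Step 2: transform() looks up counter. No local counter exists, so Python checks the global scope via LEGB rule and finds counter = 64.
Step 3: result = 64

The answer is 64.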